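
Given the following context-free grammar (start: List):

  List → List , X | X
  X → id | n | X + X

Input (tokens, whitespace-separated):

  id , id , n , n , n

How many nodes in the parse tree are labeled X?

5

[List [List [List [List [List [X id]] , [X id]] , [X n]] , [X n]] , [X n]]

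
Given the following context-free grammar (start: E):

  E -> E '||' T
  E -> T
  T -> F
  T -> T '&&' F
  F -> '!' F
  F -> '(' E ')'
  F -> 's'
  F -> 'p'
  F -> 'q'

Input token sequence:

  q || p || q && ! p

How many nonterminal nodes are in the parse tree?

[E [E [E [T [F q]]] || [T [F p]]] || [T [T [F q]] && [F ! [F p]]]]

12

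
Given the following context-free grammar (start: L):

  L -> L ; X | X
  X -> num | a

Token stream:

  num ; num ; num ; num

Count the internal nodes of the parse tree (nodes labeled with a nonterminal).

[L [L [L [L [X num]] ; [X num]] ; [X num]] ; [X num]]

8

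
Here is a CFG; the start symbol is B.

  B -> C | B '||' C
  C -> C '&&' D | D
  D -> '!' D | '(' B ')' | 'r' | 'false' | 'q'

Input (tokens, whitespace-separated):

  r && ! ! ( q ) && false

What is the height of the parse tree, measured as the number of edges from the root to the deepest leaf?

9

[B [C [C [C [D r]] && [D ! [D ! [D ( [B [C [D q]]] )]]]] && [D false]]]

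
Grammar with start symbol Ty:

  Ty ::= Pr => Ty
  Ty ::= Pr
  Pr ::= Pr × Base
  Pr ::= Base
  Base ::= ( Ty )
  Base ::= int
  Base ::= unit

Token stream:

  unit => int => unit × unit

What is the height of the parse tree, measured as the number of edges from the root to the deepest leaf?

6

[Ty [Pr [Base unit]] => [Ty [Pr [Base int]] => [Ty [Pr [Pr [Base unit]] × [Base unit]]]]]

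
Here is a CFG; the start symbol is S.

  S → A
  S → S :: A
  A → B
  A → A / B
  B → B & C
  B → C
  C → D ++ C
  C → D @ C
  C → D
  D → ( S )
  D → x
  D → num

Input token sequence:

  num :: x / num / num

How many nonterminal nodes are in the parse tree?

[S [S [A [B [C [D num]]]]] :: [A [A [A [B [C [D x]]]] / [B [C [D num]]]] / [B [C [D num]]]]]

18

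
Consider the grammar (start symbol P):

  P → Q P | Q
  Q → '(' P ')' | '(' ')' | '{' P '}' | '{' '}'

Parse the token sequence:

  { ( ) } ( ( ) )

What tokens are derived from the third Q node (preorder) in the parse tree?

( ( ) )

[P [Q { [P [Q ( )]] }] [P [Q ( [P [Q ( )]] )]]]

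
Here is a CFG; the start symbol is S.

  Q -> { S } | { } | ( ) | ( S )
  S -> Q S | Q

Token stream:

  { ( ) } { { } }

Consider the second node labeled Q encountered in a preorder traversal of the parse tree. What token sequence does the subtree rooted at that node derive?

( )

[S [Q { [S [Q ( )]] }] [S [Q { [S [Q { }]] }]]]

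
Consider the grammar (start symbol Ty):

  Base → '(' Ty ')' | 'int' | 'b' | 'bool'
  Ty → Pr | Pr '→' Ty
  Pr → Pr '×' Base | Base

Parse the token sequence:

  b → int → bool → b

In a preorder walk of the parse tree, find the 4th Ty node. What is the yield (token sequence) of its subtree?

[Ty [Pr [Base b]] → [Ty [Pr [Base int]] → [Ty [Pr [Base bool]] → [Ty [Pr [Base b]]]]]]

b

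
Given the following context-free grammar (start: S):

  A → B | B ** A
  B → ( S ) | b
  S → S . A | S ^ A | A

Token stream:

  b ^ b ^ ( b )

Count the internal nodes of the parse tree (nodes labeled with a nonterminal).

[S [S [S [A [B b]]] ^ [A [B b]]] ^ [A [B ( [S [A [B b]]] )]]]

12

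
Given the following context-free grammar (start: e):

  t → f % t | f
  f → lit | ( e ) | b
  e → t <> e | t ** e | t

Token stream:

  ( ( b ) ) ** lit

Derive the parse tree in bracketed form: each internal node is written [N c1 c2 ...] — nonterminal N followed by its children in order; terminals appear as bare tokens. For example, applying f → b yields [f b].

[e [t [f ( [e [t [f ( [e [t [f b]]] )]]] )]] ** [e [t [f lit]]]]

e
t ** e
f ** e
( e ) ** e
( t ) ** e
( f ) ** e
( ( e ) ) ** e
( ( t ) ) ** e
( ( f ) ) ** e
( ( b ) ) ** e
( ( b ) ) ** t
( ( b ) ) ** f
( ( b ) ) ** lit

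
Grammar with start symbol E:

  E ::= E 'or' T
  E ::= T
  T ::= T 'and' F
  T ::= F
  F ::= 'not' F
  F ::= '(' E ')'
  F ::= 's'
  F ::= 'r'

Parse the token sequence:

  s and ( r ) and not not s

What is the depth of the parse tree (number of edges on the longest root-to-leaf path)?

7

[E [T [T [T [F s]] and [F ( [E [T [F r]]] )]] and [F not [F not [F s]]]]]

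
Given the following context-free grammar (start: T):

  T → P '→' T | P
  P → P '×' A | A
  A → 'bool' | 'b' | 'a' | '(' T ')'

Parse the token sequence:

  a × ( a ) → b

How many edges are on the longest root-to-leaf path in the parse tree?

6

[T [P [P [A a]] × [A ( [T [P [A a]]] )]] → [T [P [A b]]]]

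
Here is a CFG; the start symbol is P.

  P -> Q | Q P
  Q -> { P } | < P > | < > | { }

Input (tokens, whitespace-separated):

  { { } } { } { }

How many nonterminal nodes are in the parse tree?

8

[P [Q { [P [Q { }]] }] [P [Q { }] [P [Q { }]]]]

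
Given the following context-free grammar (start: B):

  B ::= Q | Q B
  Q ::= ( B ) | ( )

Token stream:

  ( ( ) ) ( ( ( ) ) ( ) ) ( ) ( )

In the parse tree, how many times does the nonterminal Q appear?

8

[B [Q ( [B [Q ( )]] )] [B [Q ( [B [Q ( [B [Q ( )]] )] [B [Q ( )]]] )] [B [Q ( )] [B [Q ( )]]]]]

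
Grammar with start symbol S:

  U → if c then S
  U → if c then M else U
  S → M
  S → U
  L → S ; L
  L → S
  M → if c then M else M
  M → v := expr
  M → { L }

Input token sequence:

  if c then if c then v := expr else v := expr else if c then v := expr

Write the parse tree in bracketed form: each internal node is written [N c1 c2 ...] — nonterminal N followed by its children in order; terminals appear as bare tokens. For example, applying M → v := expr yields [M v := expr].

S
U
if c then M else U
if c then if c then M else M else U
if c then if c then v := expr else M else U
if c then if c then v := expr else v := expr else U
if c then if c then v := expr else v := expr else if c then S
if c then if c then v := expr else v := expr else if c then M
if c then if c then v := expr else v := expr else if c then v := expr

[S [U if c then [M if c then [M v := expr] else [M v := expr]] else [U if c then [S [M v := expr]]]]]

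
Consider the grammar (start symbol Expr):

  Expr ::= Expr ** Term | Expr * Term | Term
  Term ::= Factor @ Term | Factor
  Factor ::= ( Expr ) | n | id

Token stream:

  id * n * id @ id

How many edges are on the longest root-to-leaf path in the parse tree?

[Expr [Expr [Expr [Term [Factor id]]] * [Term [Factor n]]] * [Term [Factor id] @ [Term [Factor id]]]]

5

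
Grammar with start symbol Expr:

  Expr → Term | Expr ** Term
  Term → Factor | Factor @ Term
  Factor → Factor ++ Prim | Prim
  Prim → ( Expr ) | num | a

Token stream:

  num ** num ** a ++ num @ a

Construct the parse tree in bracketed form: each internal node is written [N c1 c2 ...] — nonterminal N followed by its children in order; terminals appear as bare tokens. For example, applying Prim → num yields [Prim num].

[Expr [Expr [Expr [Term [Factor [Prim num]]]] ** [Term [Factor [Prim num]]]] ** [Term [Factor [Factor [Prim a]] ++ [Prim num]] @ [Term [Factor [Prim a]]]]]

Expr
Expr ** Term
Expr ** Term ** Term
Term ** Term ** Term
Factor ** Term ** Term
Prim ** Term ** Term
num ** Term ** Term
num ** Factor ** Term
num ** Prim ** Term
num ** num ** Term
num ** num ** Factor @ Term
num ** num ** Factor ++ Prim @ Term
num ** num ** Prim ++ Prim @ Term
num ** num ** a ++ Prim @ Term
num ** num ** a ++ num @ Term
num ** num ** a ++ num @ Factor
num ** num ** a ++ num @ Prim
num ** num ** a ++ num @ a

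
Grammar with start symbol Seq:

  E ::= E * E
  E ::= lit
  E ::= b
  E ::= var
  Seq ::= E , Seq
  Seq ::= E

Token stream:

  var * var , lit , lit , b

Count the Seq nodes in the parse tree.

[Seq [E [E var] * [E var]] , [Seq [E lit] , [Seq [E lit] , [Seq [E b]]]]]

4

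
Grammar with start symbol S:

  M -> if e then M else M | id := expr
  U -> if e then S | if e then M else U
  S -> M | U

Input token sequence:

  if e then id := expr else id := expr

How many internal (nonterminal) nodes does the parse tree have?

4

[S [M if e then [M id := expr] else [M id := expr]]]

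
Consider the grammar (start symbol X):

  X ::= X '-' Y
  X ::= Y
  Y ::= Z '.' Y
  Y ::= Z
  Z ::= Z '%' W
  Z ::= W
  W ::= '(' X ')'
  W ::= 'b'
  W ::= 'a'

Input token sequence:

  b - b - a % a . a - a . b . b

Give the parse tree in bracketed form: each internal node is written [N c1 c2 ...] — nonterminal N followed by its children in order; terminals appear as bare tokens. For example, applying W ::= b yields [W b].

[X [X [X [X [Y [Z [W b]]]] - [Y [Z [W b]]]] - [Y [Z [Z [W a]] % [W a]] . [Y [Z [W a]]]]] - [Y [Z [W a]] . [Y [Z [W b]] . [Y [Z [W b]]]]]]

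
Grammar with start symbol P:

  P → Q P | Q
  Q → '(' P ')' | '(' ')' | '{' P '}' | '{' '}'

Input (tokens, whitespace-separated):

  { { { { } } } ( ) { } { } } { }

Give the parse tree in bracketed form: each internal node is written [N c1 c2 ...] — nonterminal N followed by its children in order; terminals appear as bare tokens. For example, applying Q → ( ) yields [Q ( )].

[P [Q { [P [Q { [P [Q { [P [Q { }]] }]] }] [P [Q ( )] [P [Q { }] [P [Q { }]]]]] }] [P [Q { }]]]

P
Q P
{ P } P
{ Q P } P
{ { P } P } P
{ { Q } P } P
{ { { P } } P } P
{ { { Q } } P } P
{ { { { } } } P } P
{ { { { } } } Q P } P
{ { { { } } } ( ) P } P
{ { { { } } } ( ) Q P } P
{ { { { } } } ( ) { } P } P
{ { { { } } } ( ) { } Q } P
{ { { { } } } ( ) { } { } } P
{ { { { } } } ( ) { } { } } Q
{ { { { } } } ( ) { } { } } { }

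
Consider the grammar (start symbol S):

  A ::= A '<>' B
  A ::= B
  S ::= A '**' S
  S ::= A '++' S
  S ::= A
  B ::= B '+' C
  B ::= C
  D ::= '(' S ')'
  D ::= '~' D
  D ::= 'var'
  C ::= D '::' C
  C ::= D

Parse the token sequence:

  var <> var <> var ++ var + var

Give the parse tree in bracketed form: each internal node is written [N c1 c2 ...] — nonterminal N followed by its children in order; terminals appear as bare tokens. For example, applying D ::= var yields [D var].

[S [A [A [A [B [C [D var]]]] <> [B [C [D var]]]] <> [B [C [D var]]]] ++ [S [A [B [B [C [D var]]] + [C [D var]]]]]]

S
A ++ S
A <> B ++ S
A <> B <> B ++ S
B <> B <> B ++ S
C <> B <> B ++ S
D <> B <> B ++ S
var <> B <> B ++ S
var <> C <> B ++ S
var <> D <> B ++ S
var <> var <> B ++ S
var <> var <> C ++ S
var <> var <> D ++ S
var <> var <> var ++ S
var <> var <> var ++ A
var <> var <> var ++ B
var <> var <> var ++ B + C
var <> var <> var ++ C + C
var <> var <> var ++ D + C
var <> var <> var ++ var + C
var <> var <> var ++ var + D
var <> var <> var ++ var + var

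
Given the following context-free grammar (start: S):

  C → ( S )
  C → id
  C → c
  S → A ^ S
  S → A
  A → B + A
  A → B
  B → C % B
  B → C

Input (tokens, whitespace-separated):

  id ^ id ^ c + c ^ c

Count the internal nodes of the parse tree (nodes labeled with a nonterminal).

[S [A [B [C id]]] ^ [S [A [B [C id]]] ^ [S [A [B [C c]] + [A [B [C c]]]] ^ [S [A [B [C c]]]]]]]

19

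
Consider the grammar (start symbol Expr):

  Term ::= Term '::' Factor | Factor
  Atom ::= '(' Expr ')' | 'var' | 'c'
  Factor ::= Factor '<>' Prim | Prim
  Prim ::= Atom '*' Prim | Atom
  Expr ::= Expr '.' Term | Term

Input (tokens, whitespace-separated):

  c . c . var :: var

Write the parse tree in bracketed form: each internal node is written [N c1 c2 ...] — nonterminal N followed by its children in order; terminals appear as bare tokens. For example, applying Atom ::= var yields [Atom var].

Expr
Expr . Term
Expr . Term . Term
Term . Term . Term
Factor . Term . Term
Prim . Term . Term
Atom . Term . Term
c . Term . Term
c . Factor . Term
c . Prim . Term
c . Atom . Term
c . c . Term
c . c . Term :: Factor
c . c . Factor :: Factor
c . c . Prim :: Factor
c . c . Atom :: Factor
c . c . var :: Factor
c . c . var :: Prim
c . c . var :: Atom
c . c . var :: var

[Expr [Expr [Expr [Term [Factor [Prim [Atom c]]]]] . [Term [Factor [Prim [Atom c]]]]] . [Term [Term [Factor [Prim [Atom var]]]] :: [Factor [Prim [Atom var]]]]]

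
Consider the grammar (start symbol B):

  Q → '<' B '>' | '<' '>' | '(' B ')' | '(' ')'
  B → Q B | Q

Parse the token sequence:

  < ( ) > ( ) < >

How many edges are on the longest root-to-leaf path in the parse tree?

[B [Q < [B [Q ( )]] >] [B [Q ( )] [B [Q < >]]]]

4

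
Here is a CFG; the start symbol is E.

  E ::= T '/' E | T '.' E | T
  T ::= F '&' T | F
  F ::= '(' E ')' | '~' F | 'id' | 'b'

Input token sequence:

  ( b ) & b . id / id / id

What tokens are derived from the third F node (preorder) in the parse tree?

b

[E [T [F ( [E [T [F b]]] )] & [T [F b]]] . [E [T [F id]] / [E [T [F id]] / [E [T [F id]]]]]]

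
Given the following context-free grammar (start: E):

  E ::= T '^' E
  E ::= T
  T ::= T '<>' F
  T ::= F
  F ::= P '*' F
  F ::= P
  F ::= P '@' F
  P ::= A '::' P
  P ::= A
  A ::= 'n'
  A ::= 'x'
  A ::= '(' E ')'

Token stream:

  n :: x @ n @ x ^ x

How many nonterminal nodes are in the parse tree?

[E [T [F [P [A n] :: [P [A x]]] @ [F [P [A n]] @ [F [P [A x]]]]]] ^ [E [T [F [P [A x]]]]]]

18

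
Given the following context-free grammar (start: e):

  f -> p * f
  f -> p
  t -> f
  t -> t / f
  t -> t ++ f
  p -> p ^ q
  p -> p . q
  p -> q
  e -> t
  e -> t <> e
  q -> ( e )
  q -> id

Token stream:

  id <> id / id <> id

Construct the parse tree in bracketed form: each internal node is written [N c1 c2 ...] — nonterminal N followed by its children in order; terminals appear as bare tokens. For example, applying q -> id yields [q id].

[e [t [f [p [q id]]]] <> [e [t [t [f [p [q id]]]] / [f [p [q id]]]] <> [e [t [f [p [q id]]]]]]]

e
t <> e
f <> e
p <> e
q <> e
id <> e
id <> t <> e
id <> t / f <> e
id <> f / f <> e
id <> p / f <> e
id <> q / f <> e
id <> id / f <> e
id <> id / p <> e
id <> id / q <> e
id <> id / id <> e
id <> id / id <> t
id <> id / id <> f
id <> id / id <> p
id <> id / id <> q
id <> id / id <> id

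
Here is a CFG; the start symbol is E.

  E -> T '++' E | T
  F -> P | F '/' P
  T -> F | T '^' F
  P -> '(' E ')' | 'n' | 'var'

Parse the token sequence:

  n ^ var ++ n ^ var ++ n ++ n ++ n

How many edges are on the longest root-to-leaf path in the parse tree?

[E [T [T [F [P n]]] ^ [F [P var]]] ++ [E [T [T [F [P n]]] ^ [F [P var]]] ++ [E [T [F [P n]]] ++ [E [T [F [P n]]] ++ [E [T [F [P n]]]]]]]]

8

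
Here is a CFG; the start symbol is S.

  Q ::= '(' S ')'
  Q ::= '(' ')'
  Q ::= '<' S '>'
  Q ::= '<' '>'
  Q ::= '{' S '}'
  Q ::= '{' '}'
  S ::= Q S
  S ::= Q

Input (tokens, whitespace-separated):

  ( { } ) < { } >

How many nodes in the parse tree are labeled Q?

[S [Q ( [S [Q { }]] )] [S [Q < [S [Q { }]] >]]]

4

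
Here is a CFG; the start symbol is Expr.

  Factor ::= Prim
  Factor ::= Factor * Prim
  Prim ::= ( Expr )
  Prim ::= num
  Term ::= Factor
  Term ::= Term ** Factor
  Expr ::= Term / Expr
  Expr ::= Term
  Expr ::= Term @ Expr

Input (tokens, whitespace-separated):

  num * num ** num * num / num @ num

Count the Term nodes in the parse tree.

[Expr [Term [Term [Factor [Factor [Prim num]] * [Prim num]]] ** [Factor [Factor [Prim num]] * [Prim num]]] / [Expr [Term [Factor [Prim num]]] @ [Expr [Term [Factor [Prim num]]]]]]

4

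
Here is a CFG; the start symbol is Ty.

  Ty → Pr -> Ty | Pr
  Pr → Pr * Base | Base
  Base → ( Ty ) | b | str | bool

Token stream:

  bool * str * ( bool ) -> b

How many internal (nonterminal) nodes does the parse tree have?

13

[Ty [Pr [Pr [Pr [Base bool]] * [Base str]] * [Base ( [Ty [Pr [Base bool]]] )]] -> [Ty [Pr [Base b]]]]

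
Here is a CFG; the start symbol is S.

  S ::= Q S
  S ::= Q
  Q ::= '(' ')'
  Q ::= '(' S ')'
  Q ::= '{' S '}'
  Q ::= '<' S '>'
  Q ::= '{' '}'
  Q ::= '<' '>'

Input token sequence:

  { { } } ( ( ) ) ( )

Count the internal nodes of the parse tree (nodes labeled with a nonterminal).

[S [Q { [S [Q { }]] }] [S [Q ( [S [Q ( )]] )] [S [Q ( )]]]]

10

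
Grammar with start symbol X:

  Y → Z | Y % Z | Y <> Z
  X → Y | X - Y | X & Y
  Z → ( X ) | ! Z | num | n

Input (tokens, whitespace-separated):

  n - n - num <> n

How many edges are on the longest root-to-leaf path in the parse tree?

[X [X [X [Y [Z n]]] - [Y [Z n]]] - [Y [Y [Z num]] <> [Z n]]]

5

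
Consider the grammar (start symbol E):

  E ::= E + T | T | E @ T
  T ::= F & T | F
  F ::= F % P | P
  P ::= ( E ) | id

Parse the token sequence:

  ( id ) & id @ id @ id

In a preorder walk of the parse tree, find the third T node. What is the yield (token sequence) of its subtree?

id

[E [E [E [T [F [P ( [E [T [F [P id]]]] )]] & [T [F [P id]]]]] @ [T [F [P id]]]] @ [T [F [P id]]]]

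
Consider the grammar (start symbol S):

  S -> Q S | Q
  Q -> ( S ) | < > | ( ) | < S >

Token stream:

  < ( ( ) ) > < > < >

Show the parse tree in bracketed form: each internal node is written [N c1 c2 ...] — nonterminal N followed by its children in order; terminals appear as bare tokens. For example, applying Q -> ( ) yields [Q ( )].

[S [Q < [S [Q ( [S [Q ( )]] )]] >] [S [Q < >] [S [Q < >]]]]

S
Q S
< S > S
< Q > S
< ( S ) > S
< ( Q ) > S
< ( ( ) ) > S
< ( ( ) ) > Q S
< ( ( ) ) > < > S
< ( ( ) ) > < > Q
< ( ( ) ) > < > < >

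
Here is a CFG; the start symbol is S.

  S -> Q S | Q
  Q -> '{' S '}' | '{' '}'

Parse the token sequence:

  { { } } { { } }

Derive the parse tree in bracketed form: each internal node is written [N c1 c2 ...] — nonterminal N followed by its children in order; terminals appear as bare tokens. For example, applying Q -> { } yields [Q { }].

[S [Q { [S [Q { }]] }] [S [Q { [S [Q { }]] }]]]

S
Q S
{ S } S
{ Q } S
{ { } } S
{ { } } Q
{ { } } { S }
{ { } } { Q }
{ { } } { { } }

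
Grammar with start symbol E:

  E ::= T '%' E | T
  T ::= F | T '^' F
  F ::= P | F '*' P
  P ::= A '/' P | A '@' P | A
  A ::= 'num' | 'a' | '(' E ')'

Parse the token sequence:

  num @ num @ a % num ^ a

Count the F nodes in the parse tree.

[E [T [F [P [A num] @ [P [A num] @ [P [A a]]]]]] % [E [T [T [F [P [A num]]]] ^ [F [P [A a]]]]]]

3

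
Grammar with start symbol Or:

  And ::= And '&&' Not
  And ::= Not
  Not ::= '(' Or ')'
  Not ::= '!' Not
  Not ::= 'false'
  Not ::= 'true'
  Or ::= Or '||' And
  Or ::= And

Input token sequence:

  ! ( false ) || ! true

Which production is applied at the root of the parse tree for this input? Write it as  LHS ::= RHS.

Or ::= Or '||' And

[Or [Or [And [Not ! [Not ( [Or [And [Not false]]] )]]]] || [And [Not ! [Not true]]]]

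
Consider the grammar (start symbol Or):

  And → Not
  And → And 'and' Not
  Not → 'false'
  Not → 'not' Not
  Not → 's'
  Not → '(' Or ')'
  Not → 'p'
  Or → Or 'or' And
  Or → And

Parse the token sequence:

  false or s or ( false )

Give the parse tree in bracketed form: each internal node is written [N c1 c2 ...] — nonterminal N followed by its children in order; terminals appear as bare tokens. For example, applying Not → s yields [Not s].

[Or [Or [Or [And [Not false]]] or [And [Not s]]] or [And [Not ( [Or [And [Not false]]] )]]]

Or
Or or And
Or or And or And
And or And or And
Not or And or And
false or And or And
false or Not or And
false or s or And
false or s or Not
false or s or ( Or )
false or s or ( And )
false or s or ( Not )
false or s or ( false )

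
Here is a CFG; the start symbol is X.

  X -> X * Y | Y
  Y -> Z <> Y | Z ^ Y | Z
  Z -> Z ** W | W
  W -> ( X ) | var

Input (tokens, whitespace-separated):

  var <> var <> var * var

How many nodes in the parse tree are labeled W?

4

[X [X [Y [Z [W var]] <> [Y [Z [W var]] <> [Y [Z [W var]]]]]] * [Y [Z [W var]]]]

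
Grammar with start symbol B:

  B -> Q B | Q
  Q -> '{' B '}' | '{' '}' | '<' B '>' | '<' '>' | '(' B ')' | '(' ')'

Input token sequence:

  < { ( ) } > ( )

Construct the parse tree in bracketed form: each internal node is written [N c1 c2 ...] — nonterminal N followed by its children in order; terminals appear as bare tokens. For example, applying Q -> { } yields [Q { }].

B
Q B
< B > B
< Q > B
< { B } > B
< { Q } > B
< { ( ) } > B
< { ( ) } > Q
< { ( ) } > ( )

[B [Q < [B [Q { [B [Q ( )]] }]] >] [B [Q ( )]]]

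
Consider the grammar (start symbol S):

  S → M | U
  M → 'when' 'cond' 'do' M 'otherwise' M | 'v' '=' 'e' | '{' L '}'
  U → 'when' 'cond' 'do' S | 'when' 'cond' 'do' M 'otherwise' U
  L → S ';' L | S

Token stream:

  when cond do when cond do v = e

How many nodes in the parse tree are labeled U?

[S [U when cond do [S [U when cond do [S [M v = e]]]]]]

2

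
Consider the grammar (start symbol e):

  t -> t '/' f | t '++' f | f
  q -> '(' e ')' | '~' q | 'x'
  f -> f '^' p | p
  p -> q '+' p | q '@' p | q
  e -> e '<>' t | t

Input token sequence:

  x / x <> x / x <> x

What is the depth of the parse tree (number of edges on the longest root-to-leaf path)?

8

[e [e [e [t [t [f [p [q x]]]] / [f [p [q x]]]]] <> [t [t [f [p [q x]]]] / [f [p [q x]]]]] <> [t [f [p [q x]]]]]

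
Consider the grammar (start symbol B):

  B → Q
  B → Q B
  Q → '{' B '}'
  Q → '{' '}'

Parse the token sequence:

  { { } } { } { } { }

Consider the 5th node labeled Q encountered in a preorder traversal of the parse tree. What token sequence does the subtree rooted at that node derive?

{ }

[B [Q { [B [Q { }]] }] [B [Q { }] [B [Q { }] [B [Q { }]]]]]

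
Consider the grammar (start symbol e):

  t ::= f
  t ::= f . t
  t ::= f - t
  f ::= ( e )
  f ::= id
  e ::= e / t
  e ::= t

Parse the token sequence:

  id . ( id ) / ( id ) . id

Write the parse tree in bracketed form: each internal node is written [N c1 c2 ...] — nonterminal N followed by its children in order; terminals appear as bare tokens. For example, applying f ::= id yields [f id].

e
e / t
t / t
f . t / t
id . t / t
id . f / t
id . ( e ) / t
id . ( t ) / t
id . ( f ) / t
id . ( id ) / t
id . ( id ) / f . t
id . ( id ) / ( e ) . t
id . ( id ) / ( t ) . t
id . ( id ) / ( f ) . t
id . ( id ) / ( id ) . t
id . ( id ) / ( id ) . f
id . ( id ) / ( id ) . id

[e [e [t [f id] . [t [f ( [e [t [f id]]] )]]]] / [t [f ( [e [t [f id]]] )] . [t [f id]]]]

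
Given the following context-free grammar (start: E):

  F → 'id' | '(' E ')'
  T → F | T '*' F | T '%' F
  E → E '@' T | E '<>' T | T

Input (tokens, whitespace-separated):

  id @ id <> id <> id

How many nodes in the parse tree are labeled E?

[E [E [E [E [T [F id]]] @ [T [F id]]] <> [T [F id]]] <> [T [F id]]]

4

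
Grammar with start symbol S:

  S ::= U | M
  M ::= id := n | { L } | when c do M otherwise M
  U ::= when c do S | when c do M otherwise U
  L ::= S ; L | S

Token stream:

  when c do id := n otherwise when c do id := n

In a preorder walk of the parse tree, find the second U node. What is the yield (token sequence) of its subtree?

[S [U when c do [M id := n] otherwise [U when c do [S [M id := n]]]]]

when c do id := n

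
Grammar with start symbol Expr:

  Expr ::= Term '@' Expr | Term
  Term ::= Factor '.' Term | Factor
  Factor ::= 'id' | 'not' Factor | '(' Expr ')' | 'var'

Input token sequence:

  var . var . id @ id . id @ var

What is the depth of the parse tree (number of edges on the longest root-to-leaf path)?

[Expr [Term [Factor var] . [Term [Factor var] . [Term [Factor id]]]] @ [Expr [Term [Factor id] . [Term [Factor id]]] @ [Expr [Term [Factor var]]]]]

5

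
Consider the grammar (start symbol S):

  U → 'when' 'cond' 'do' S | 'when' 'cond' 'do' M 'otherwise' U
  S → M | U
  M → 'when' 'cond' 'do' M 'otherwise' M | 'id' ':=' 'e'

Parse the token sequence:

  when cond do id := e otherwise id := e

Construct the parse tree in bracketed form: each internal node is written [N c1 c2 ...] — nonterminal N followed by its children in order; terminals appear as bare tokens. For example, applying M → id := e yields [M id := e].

[S [M when cond do [M id := e] otherwise [M id := e]]]

S
M
when cond do M otherwise M
when cond do id := e otherwise M
when cond do id := e otherwise id := e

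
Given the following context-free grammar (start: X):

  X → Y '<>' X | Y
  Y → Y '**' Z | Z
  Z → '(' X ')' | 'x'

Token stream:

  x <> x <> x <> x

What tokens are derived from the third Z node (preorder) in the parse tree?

[X [Y [Z x]] <> [X [Y [Z x]] <> [X [Y [Z x]] <> [X [Y [Z x]]]]]]

x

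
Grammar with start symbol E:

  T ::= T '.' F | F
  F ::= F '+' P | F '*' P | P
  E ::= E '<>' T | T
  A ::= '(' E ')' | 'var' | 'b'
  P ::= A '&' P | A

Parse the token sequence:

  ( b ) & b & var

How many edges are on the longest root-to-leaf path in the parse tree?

10

[E [T [F [P [A ( [E [T [F [P [A b]]]]] )] & [P [A b] & [P [A var]]]]]]]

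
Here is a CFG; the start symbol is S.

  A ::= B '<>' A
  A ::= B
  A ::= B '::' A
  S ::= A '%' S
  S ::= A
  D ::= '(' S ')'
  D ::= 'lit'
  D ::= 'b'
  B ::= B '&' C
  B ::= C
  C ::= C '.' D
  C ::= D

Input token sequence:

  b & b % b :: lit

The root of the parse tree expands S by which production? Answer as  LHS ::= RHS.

S ::= A '%' S

[S [A [B [B [C [D b]]] & [C [D b]]]] % [S [A [B [C [D b]]] :: [A [B [C [D lit]]]]]]]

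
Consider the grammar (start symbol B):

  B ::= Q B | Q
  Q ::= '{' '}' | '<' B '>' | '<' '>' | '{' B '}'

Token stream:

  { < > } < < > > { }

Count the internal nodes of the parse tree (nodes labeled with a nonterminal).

[B [Q { [B [Q < >]] }] [B [Q < [B [Q < >]] >] [B [Q { }]]]]

10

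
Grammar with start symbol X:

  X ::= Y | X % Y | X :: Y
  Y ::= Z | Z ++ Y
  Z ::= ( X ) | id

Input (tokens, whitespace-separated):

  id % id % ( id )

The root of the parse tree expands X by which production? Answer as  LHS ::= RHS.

X ::= X % Y

[X [X [X [Y [Z id]]] % [Y [Z id]]] % [Y [Z ( [X [Y [Z id]]] )]]]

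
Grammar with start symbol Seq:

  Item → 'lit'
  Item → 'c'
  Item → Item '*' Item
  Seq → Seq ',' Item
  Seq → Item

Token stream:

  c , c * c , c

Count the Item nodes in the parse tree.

5

[Seq [Seq [Seq [Item c]] , [Item [Item c] * [Item c]]] , [Item c]]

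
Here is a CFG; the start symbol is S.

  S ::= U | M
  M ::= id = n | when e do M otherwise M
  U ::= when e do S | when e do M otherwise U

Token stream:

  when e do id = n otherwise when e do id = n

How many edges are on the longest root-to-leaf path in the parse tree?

5

[S [U when e do [M id = n] otherwise [U when e do [S [M id = n]]]]]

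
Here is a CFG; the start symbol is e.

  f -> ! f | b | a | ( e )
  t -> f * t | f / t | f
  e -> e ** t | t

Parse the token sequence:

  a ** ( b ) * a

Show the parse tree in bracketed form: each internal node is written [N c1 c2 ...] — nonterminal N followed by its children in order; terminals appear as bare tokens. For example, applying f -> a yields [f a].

e
e ** t
t ** t
f ** t
a ** t
a ** f * t
a ** ( e ) * t
a ** ( t ) * t
a ** ( f ) * t
a ** ( b ) * t
a ** ( b ) * f
a ** ( b ) * a

[e [e [t [f a]]] ** [t [f ( [e [t [f b]]] )] * [t [f a]]]]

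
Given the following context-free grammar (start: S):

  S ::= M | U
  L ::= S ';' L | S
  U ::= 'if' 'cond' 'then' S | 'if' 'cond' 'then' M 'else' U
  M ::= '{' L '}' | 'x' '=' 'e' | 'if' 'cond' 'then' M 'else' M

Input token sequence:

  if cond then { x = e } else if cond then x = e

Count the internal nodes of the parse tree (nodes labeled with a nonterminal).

9

[S [U if cond then [M { [L [S [M x = e]]] }] else [U if cond then [S [M x = e]]]]]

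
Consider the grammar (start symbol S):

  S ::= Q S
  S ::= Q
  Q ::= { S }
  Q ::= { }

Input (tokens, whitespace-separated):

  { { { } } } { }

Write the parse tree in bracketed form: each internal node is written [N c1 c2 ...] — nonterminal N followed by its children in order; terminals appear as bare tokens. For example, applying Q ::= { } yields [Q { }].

S
Q S
{ S } S
{ Q } S
{ { S } } S
{ { Q } } S
{ { { } } } S
{ { { } } } Q
{ { { } } } { }

[S [Q { [S [Q { [S [Q { }]] }]] }] [S [Q { }]]]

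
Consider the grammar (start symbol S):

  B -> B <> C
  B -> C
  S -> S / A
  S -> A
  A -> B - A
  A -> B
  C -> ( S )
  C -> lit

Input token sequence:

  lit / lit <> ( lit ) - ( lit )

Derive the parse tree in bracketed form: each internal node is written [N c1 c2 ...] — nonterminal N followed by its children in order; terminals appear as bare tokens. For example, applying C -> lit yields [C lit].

S
S / A
A / A
B / A
C / A
lit / A
lit / B - A
lit / B <> C - A
lit / C <> C - A
lit / lit <> C - A
lit / lit <> ( S ) - A
lit / lit <> ( A ) - A
lit / lit <> ( B ) - A
lit / lit <> ( C ) - A
lit / lit <> ( lit ) - A
lit / lit <> ( lit ) - B
lit / lit <> ( lit ) - C
lit / lit <> ( lit ) - ( S )
lit / lit <> ( lit ) - ( A )
lit / lit <> ( lit ) - ( B )
lit / lit <> ( lit ) - ( C )
lit / lit <> ( lit ) - ( lit )

[S [S [A [B [C lit]]]] / [A [B [B [C lit]] <> [C ( [S [A [B [C lit]]]] )]] - [A [B [C ( [S [A [B [C lit]]]] )]]]]]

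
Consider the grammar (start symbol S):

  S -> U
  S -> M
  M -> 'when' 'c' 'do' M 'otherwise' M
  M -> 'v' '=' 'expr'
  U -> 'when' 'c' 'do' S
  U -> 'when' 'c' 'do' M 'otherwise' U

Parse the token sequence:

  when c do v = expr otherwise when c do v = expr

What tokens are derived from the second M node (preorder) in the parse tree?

[S [U when c do [M v = expr] otherwise [U when c do [S [M v = expr]]]]]

v = expr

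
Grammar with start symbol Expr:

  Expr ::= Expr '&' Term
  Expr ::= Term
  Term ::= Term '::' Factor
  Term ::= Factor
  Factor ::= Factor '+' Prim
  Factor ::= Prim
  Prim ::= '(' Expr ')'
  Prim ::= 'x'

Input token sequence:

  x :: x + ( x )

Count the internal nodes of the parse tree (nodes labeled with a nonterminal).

[Expr [Term [Term [Factor [Prim x]]] :: [Factor [Factor [Prim x]] + [Prim ( [Expr [Term [Factor [Prim x]]]] )]]]]

13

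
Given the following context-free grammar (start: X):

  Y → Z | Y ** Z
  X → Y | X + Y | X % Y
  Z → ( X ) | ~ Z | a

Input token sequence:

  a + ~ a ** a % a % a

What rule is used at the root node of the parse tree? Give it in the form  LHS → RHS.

[X [X [X [X [Y [Z a]]] + [Y [Y [Z ~ [Z a]]] ** [Z a]]] % [Y [Z a]]] % [Y [Z a]]]

X → X % Y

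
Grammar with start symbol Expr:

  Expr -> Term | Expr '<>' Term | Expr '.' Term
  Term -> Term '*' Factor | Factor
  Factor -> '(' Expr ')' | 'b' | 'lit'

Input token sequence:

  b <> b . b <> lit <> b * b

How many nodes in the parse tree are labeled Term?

[Expr [Expr [Expr [Expr [Expr [Term [Factor b]]] <> [Term [Factor b]]] . [Term [Factor b]]] <> [Term [Factor lit]]] <> [Term [Term [Factor b]] * [Factor b]]]

6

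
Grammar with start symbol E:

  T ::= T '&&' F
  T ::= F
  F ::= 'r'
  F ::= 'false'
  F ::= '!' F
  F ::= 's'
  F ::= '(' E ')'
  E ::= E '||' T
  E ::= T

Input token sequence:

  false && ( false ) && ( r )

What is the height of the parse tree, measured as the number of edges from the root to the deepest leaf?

[E [T [T [T [F false]] && [F ( [E [T [F false]]] )]] && [F ( [E [T [F r]]] )]]]

7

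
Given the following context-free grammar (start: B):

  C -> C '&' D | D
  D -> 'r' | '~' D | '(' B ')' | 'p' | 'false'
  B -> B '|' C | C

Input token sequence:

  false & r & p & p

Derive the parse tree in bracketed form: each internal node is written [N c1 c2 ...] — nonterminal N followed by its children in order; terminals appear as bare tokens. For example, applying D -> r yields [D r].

B
C
C & D
C & D & D
C & D & D & D
D & D & D & D
false & D & D & D
false & r & D & D
false & r & p & D
false & r & p & p

[B [C [C [C [C [D false]] & [D r]] & [D p]] & [D p]]]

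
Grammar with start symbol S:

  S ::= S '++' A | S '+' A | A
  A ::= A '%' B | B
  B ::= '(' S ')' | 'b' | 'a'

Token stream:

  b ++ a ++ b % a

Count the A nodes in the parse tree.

4

[S [S [S [A [B b]]] ++ [A [B a]]] ++ [A [A [B b]] % [B a]]]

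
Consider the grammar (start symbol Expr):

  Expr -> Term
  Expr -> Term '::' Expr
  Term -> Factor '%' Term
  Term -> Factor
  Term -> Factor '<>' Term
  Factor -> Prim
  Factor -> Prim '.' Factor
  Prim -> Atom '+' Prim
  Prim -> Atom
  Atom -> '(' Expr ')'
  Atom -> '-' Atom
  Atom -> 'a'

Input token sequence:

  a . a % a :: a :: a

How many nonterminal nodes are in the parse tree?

[Expr [Term [Factor [Prim [Atom a]] . [Factor [Prim [Atom a]]]] % [Term [Factor [Prim [Atom a]]]]] :: [Expr [Term [Factor [Prim [Atom a]]]] :: [Expr [Term [Factor [Prim [Atom a]]]]]]]

22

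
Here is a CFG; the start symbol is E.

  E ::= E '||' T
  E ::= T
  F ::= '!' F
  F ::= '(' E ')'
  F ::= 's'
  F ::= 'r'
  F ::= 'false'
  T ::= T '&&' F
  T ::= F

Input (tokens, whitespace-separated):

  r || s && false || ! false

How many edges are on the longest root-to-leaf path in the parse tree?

5

[E [E [E [T [F r]]] || [T [T [F s]] && [F false]]] || [T [F ! [F false]]]]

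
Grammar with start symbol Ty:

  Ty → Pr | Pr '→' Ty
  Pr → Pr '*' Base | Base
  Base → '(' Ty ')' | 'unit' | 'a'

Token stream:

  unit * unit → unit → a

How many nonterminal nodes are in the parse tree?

[Ty [Pr [Pr [Base unit]] * [Base unit]] → [Ty [Pr [Base unit]] → [Ty [Pr [Base a]]]]]

11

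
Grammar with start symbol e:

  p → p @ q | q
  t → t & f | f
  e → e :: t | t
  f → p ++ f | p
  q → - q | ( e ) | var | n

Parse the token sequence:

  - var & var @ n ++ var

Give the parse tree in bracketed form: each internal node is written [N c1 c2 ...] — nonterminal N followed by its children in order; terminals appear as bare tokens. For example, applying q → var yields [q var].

e
t
t & f
f & f
p & f
q & f
- q & f
- var & f
- var & p ++ f
- var & p @ q ++ f
- var & q @ q ++ f
- var & var @ q ++ f
- var & var @ n ++ f
- var & var @ n ++ p
- var & var @ n ++ q
- var & var @ n ++ var

[e [t [t [f [p [q - [q var]]]]] & [f [p [p [q var]] @ [q n]] ++ [f [p [q var]]]]]]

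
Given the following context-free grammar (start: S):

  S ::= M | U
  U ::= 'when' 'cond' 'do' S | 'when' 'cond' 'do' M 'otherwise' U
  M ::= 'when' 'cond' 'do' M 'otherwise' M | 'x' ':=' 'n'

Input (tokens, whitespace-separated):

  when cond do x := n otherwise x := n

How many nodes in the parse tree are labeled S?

[S [M when cond do [M x := n] otherwise [M x := n]]]

1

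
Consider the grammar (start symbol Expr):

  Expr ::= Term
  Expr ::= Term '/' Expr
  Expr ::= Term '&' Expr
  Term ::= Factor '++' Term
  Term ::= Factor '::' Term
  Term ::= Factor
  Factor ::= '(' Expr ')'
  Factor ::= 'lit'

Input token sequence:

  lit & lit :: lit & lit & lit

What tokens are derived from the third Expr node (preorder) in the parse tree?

[Expr [Term [Factor lit]] & [Expr [Term [Factor lit] :: [Term [Factor lit]]] & [Expr [Term [Factor lit]] & [Expr [Term [Factor lit]]]]]]

lit & lit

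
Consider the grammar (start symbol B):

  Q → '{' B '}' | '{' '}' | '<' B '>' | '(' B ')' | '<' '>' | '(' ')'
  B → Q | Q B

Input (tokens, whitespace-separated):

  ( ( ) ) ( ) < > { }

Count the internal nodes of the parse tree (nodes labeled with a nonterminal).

10

[B [Q ( [B [Q ( )]] )] [B [Q ( )] [B [Q < >] [B [Q { }]]]]]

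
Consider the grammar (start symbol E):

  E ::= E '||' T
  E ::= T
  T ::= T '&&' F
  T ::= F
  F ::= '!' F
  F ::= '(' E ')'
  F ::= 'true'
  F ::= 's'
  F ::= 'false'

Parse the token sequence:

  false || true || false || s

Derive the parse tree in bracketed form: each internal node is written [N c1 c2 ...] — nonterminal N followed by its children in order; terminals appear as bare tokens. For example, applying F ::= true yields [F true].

[E [E [E [E [T [F false]]] || [T [F true]]] || [T [F false]]] || [T [F s]]]

E
E || T
E || T || T
E || T || T || T
T || T || T || T
F || T || T || T
false || T || T || T
false || F || T || T
false || true || T || T
false || true || F || T
false || true || false || T
false || true || false || F
false || true || false || s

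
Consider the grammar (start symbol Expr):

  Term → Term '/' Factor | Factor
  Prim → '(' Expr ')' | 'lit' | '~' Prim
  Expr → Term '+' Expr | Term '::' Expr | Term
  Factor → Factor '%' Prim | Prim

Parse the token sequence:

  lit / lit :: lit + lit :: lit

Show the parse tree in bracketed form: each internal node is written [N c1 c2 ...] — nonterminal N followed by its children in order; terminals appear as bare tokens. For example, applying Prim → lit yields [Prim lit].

Expr
Term :: Expr
Term / Factor :: Expr
Factor / Factor :: Expr
Prim / Factor :: Expr
lit / Factor :: Expr
lit / Prim :: Expr
lit / lit :: Expr
lit / lit :: Term + Expr
lit / lit :: Factor + Expr
lit / lit :: Prim + Expr
lit / lit :: lit + Expr
lit / lit :: lit + Term :: Expr
lit / lit :: lit + Factor :: Expr
lit / lit :: lit + Prim :: Expr
lit / lit :: lit + lit :: Expr
lit / lit :: lit + lit :: Term
lit / lit :: lit + lit :: Factor
lit / lit :: lit + lit :: Prim
lit / lit :: lit + lit :: lit

[Expr [Term [Term [Factor [Prim lit]]] / [Factor [Prim lit]]] :: [Expr [Term [Factor [Prim lit]]] + [Expr [Term [Factor [Prim lit]]] :: [Expr [Term [Factor [Prim lit]]]]]]]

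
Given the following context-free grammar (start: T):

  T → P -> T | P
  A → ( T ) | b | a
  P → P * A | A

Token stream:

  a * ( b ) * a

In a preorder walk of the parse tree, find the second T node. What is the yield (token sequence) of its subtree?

b

[T [P [P [P [A a]] * [A ( [T [P [A b]]] )]] * [A a]]]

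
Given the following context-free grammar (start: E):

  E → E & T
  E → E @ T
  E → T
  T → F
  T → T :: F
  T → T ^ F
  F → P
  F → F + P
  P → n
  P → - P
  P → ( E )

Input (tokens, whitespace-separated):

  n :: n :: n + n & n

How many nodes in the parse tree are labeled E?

2

[E [E [T [T [T [F [P n]]] :: [F [P n]]] :: [F [F [P n]] + [P n]]]] & [T [F [P n]]]]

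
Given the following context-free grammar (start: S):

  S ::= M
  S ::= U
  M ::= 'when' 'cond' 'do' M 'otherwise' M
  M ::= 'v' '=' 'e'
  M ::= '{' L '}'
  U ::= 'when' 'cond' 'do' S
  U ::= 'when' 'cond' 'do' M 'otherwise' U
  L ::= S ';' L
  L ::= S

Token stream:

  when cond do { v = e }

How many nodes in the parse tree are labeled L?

[S [U when cond do [S [M { [L [S [M v = e]]] }]]]]

1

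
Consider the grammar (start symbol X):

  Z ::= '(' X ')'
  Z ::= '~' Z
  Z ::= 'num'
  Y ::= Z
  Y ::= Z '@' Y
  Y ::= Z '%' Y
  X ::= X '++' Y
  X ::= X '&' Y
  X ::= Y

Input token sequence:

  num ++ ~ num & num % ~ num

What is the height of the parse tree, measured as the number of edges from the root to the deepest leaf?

5

[X [X [X [Y [Z num]]] ++ [Y [Z ~ [Z num]]]] & [Y [Z num] % [Y [Z ~ [Z num]]]]]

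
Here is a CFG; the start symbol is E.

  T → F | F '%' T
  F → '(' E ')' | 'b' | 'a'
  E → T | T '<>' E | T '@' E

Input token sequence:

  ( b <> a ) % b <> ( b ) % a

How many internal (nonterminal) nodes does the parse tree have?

[E [T [F ( [E [T [F b]] <> [E [T [F a]]]] )] % [T [F b]]] <> [E [T [F ( [E [T [F b]]] )] % [T [F a]]]]]

19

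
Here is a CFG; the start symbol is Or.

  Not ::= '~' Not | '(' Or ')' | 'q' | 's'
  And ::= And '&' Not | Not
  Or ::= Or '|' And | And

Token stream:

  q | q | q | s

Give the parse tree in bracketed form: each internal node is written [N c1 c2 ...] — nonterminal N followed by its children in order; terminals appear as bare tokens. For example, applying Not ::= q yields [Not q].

Or
Or | And
Or | And | And
Or | And | And | And
And | And | And | And
Not | And | And | And
q | And | And | And
q | Not | And | And
q | q | And | And
q | q | Not | And
q | q | q | And
q | q | q | Not
q | q | q | s

[Or [Or [Or [Or [And [Not q]]] | [And [Not q]]] | [And [Not q]]] | [And [Not s]]]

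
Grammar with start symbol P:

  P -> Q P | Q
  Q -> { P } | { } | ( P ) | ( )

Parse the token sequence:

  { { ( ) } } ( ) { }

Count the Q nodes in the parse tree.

5

[P [Q { [P [Q { [P [Q ( )]] }]] }] [P [Q ( )] [P [Q { }]]]]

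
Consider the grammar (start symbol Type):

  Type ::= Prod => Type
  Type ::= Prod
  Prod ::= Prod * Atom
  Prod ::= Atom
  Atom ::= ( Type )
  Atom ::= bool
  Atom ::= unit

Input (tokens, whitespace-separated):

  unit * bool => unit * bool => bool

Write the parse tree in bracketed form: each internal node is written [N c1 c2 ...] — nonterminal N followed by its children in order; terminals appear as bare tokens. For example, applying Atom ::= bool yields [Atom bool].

Type
Prod => Type
Prod * Atom => Type
Atom * Atom => Type
unit * Atom => Type
unit * bool => Type
unit * bool => Prod => Type
unit * bool => Prod * Atom => Type
unit * bool => Atom * Atom => Type
unit * bool => unit * Atom => Type
unit * bool => unit * bool => Type
unit * bool => unit * bool => Prod
unit * bool => unit * bool => Atom
unit * bool => unit * bool => bool

[Type [Prod [Prod [Atom unit]] * [Atom bool]] => [Type [Prod [Prod [Atom unit]] * [Atom bool]] => [Type [Prod [Atom bool]]]]]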